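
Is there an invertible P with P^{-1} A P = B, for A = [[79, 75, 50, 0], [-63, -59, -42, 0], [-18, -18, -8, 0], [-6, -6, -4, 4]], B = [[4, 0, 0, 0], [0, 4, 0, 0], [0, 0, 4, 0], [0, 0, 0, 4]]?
Both have characteristic polynomial (x - 4)^4, but the minimal polynomial of A is (x - 4)^2 while the minimal polynomial of B is x - 4. The minimal polynomial is a similarity invariant, so A and B are not similar.

No.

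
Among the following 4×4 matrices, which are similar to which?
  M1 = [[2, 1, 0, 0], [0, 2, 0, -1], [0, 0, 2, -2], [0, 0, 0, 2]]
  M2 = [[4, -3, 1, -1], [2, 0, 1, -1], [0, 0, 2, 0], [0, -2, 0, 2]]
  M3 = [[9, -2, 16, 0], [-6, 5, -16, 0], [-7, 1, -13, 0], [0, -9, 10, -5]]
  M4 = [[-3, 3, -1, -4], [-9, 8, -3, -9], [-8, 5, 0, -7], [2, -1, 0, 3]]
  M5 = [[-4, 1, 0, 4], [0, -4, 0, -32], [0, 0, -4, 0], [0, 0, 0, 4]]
Characteristic polynomials: χ_{M1} = (x - 2)^4, χ_{M2} = (x - 2)^4, χ_{M3} = (x - 3)^2(x + 5)^2, χ_{M4} = (x - 2)^4, χ_{M5} = (x - 4)(x + 4)^3.

{M1, M2, M4}: invariant factors x - 2, (x - 2)^3.

{M3}: invariant factors (x - 3)^2(x + 5)^2.

{M5}: invariant factors x + 4, (x - 4)(x + 4)^2.

Matrices are similar if and only if their invariant-factor lists agree; the partition into similarity classes is {M1, M2, M4}, {M3}, {M5}.

3 classes: {M1, M2, M4}, {M3}, {M5}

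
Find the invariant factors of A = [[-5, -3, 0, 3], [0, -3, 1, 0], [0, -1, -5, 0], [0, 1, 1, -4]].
The Jordan structure of A has elementary divisors (x + 5), (x + 4)^2, (x + 4). Arranging the block sizes at each eigenvalue in decreasing order and taking row products gives the invariant factors.

Invariant factors (smallest first, each dividing the next): x + 4, (x + 4)^2(x + 5).

Check: the last factor (x + 4)^2(x + 5) is the minimal polynomial, and the product (x + 4)^3(x + 5) is the characteristic polynomial.

x + 4, (x + 4)^2(x + 5)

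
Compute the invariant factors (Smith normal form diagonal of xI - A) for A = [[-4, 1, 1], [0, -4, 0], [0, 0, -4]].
The Jordan structure of A has elementary divisors (x + 4)^2, (x + 4). Arranging the block sizes at each eigenvalue in decreasing order and taking row products gives the invariant factors.

Invariant factors (smallest first, each dividing the next): x + 4, (x + 4)^2.

Check: the last factor (x + 4)^2 is the minimal polynomial, and the product (x + 4)^3 is the characteristic polynomial.

x + 4, (x + 4)^2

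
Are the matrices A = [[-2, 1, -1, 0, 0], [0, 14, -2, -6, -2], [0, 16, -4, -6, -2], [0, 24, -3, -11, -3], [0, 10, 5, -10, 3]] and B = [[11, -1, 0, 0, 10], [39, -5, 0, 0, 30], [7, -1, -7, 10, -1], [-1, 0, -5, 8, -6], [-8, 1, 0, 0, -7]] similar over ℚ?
Two matrices over a field are similar if and only if they have the same invariant factors.

Both A and B have characteristic polynomial (x - 3)^2(x + 2)^3 and minimal polynomial (x - 3)^2(x + 2)^2. Computing further, both have invariant factors x + 2, (x - 3)^2(x + 2)^2. Hence A and B are similar.

Yes.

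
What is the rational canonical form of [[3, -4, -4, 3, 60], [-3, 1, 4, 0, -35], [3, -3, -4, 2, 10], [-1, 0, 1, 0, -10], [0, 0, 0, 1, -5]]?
The invariant factors of A (the non-unit diagonal entries of the Smith normal form of xI - A over ℚ[x]) are (x + 5)(x^2 + 5)^2, each dividing the next. The characteristic polynomial is their product, (x + 5)(x^2 + 5)^2.

The rational canonical form is the block-diagonal matrix of companion matrices C(f_i):
R = [[0, 0, 0, 0, -125], [1, 0, 0, 0, -25], [0, 1, 0, 0, -50], [0, 0, 1, 0, -10], [0, 0, 0, 1, -5]].

Note the characteristic polynomial does not split into linear factors over ℚ, so A has no Jordan form over ℚ; the rational canonical form exists over any field.

R = [[0, 0, 0, 0, -125], [1, 0, 0, 0, -25], [0, 1, 0, 0, -50], [0, 0, 1, 0, -10], [0, 0, 0, 1, -5]]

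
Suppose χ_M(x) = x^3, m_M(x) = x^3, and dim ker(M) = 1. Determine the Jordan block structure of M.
Jordan blocks: (0, 3)

λ = 0: algebraic multiplicity 3 (exponent in χ_M), largest block size 3 (exponent in m_M), 1 block (geometric multiplicity). This forces block sizes [3].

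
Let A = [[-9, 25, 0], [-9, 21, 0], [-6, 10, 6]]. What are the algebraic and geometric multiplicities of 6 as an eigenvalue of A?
The characteristic polynomial is (x - 6)^3, so the factor x - 6 appears with exponent 3: the algebraic multiplicity is 3.

rank(A - 6I) = 1, so the eigenspace has dimension 3 - 1 = 2: the geometric multiplicity is 2.

Since 2 < 3, A is not diagonalizable.

algebraic multiplicity 3, geometric multiplicity 2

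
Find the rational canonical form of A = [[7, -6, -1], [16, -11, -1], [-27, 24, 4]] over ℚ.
The invariant factors of A (the non-unit diagonal entries of the Smith normal form of xI - A over ℚ[x]) are x^3 + 5, each dividing the next. The characteristic polynomial is their product, x^3 + 5.

The rational canonical form is the block-diagonal matrix of companion matrices C(f_i):
R = [[0, 0, -5], [1, 0, 0], [0, 1, 0]].

Note the characteristic polynomial does not split into linear factors over ℚ, so A has no Jordan form over ℚ; the rational canonical form exists over any field.

R = [[0, 0, -5], [1, 0, 0], [0, 1, 0]]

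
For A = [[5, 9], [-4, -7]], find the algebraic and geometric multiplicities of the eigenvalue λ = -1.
The characteristic polynomial is (x + 1)^2, so the factor x + 1 appears with exponent 2: the algebraic multiplicity is 2.

rank(A + I) = 1, so the eigenspace has dimension 2 - 1 = 1: the geometric multiplicity is 1.

Since 1 < 2, A is not diagonalizable.

algebraic multiplicity 2, geometric multiplicity 1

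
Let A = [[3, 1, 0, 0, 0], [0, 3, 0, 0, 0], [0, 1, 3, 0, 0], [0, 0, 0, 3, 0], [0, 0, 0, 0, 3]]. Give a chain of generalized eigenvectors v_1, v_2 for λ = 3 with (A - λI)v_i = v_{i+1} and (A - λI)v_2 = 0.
v_1 = [[0, 1, -1, 0, 0]]^T, v_2 = [[1, 0, 1, 0, 0]]^T

We seek v_1 ∈ ker((A - 3I)^2) \ ker(A - 3I), then set v_{i+1} = (A - 3I) v_i.

One such chain is v_1 = [[0, 1, -1, 0, 0]]^T, v_2 = [[1, 0, 1, 0, 0]]^T. Check: (A - 3I) v_2 = [[0, 0, 0, 0, 0]]^T = 0.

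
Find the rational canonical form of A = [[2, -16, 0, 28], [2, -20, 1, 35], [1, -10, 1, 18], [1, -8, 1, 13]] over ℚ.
The invariant factors of A (the non-unit diagonal entries of the Smith normal form of xI - A over ℚ[x]) are (x - 1)^2(x + 2)(x + 4), each dividing the next. The characteristic polynomial is their product, (x - 1)^2(x + 2)(x + 4).

The rational canonical form is the block-diagonal matrix of companion matrices C(f_i):
R = [[0, 0, 0, -8], [1, 0, 0, 10], [0, 1, 0, 3], [0, 0, 1, -4]].

R = [[0, 0, 0, -8], [1, 0, 0, 10], [0, 1, 0, 3], [0, 0, 1, -4]]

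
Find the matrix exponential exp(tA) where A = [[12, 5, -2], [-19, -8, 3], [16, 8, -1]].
A has Jordan form J = [[1, 1, 0], [0, 1, 1], [0, 0, 1]] with A = PJP^{-1}, so e^{tA} = P e^{tJ} P^{-1}.

For a Jordan block J_k(λ), e^{tJ_k(λ)} = e^{λt} · (I + tN + t^2 N^2/2! + ... + t^{k-1} N^{k-1}/(k-1)!) where N is the nilpotent superdiagonal part.

Assembling the blocks and conjugating back gives the entries of e^{tA} as shown above.

e^{tA} = [[(-3*t^2 + 11*t + 1)*e^{t}, t*(5 - 3*t)*e^{t}, t*(-3*t - 4)*e^{t}/2], [t*(5*t - 19)*e^{t}, (5*t^2 - 9*t + 1)*e^{t}, t*(5*t + 6)*e^{t}/2], [4*t*(4 - t)*e^{t}, 4*t*(2 - t)*e^{t}, (-2*t^2 - 2*t + 1)*e^{t}]]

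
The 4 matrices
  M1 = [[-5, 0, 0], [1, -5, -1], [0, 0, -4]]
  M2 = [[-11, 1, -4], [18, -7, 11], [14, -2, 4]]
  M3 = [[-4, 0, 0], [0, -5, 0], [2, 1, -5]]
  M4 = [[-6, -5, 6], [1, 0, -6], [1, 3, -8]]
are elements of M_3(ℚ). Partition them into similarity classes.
Characteristic polynomials: χ_{M1} = (x + 4)(x + 5)^2, χ_{M2} = (x + 4)(x + 5)^2, χ_{M3} = (x + 4)(x + 5)^2, χ_{M4} = (x + 4)(x + 5)^2.

{M1, M2, M3, M4}: invariant factors (x + 4)(x + 5)^2.

Matrices are similar if and only if their invariant-factor lists agree; the partition into similarity classes is {M1, M2, M3, M4}.

1 class: {M1, M2, M3, M4}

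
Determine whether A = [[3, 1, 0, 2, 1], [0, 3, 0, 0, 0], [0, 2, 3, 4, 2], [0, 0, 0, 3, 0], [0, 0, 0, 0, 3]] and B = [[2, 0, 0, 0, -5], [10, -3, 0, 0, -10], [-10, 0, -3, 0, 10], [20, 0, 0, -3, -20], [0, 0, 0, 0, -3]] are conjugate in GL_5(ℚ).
No.

trace(A) = 15 but trace(B) = -10. The trace is a similarity invariant, so A and B are not similar.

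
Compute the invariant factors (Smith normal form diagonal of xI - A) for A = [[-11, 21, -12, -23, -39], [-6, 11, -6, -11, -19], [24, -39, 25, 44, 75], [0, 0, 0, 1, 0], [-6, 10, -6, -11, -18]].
(x - 1)^2, (x - 4)(x - 1)^2

The Jordan structure of A has elementary divisors (x - 1)^2, (x - 1)^2, (x - 4). Arranging the block sizes at each eigenvalue in decreasing order and taking row products gives the invariant factors.

Invariant factors (smallest first, each dividing the next): (x - 1)^2, (x - 4)(x - 1)^2.

Check: the last factor (x - 4)(x - 1)^2 is the minimal polynomial, and the product (x - 4)(x - 1)^4 is the characteristic polynomial.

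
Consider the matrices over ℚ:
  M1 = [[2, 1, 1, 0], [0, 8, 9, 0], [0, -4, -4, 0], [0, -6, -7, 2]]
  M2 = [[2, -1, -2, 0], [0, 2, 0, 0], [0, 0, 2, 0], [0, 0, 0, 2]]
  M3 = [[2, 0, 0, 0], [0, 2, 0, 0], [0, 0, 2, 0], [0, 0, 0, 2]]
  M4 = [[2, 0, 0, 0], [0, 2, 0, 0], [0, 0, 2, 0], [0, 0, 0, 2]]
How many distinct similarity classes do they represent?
3 classes: {M1}, {M2}, {M3, M4}

Characteristic polynomials: χ_{M1} = (x - 2)^4, χ_{M2} = (x - 2)^4, χ_{M3} = (x - 2)^4, χ_{M4} = (x - 2)^4.

{M1}: invariant factors x - 2, (x - 2)^3.

{M2}: invariant factors x - 2, x - 2, (x - 2)^2.

{M3, M4}: invariant factors x - 2, x - 2, x - 2, x - 2.

Matrices are similar if and only if their invariant-factor lists agree; the partition into similarity classes is {M1}, {M2}, {M3, M4}.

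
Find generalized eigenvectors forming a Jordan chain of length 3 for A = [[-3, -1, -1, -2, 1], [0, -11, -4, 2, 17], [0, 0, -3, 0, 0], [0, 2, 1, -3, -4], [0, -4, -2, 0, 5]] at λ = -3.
v_1 = [[0, 2, 0, 0, 1]]^T, v_2 = [[-1, 1, 0, 0, 0]]^T, v_3 = [[-1, -8, 0, 2, -4]]^T

We seek v_1 ∈ ker((A + 3I)^3) \ ker((A + 3I)^2), then set v_{i+1} = (A + 3I) v_i.

One such chain is v_1 = [[0, 2, 0, 0, 1]]^T, v_2 = [[-1, 1, 0, 0, 0]]^T, v_3 = [[-1, -8, 0, 2, -4]]^T. Check: (A + 3I) v_3 = [[0, 0, 0, 0, 0]]^T = 0.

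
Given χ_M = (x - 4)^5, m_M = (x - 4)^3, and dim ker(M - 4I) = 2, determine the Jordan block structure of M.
Jordan blocks: (4, 3), (4, 2)

λ = 4: algebraic multiplicity 5 (exponent in χ_M), largest block size 3 (exponent in m_M), 2 blocks (geometric multiplicity). These force block sizes [3, 2].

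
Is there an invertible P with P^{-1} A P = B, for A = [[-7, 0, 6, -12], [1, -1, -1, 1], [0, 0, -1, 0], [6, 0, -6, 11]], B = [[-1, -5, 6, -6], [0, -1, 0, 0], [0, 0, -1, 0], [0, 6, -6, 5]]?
Yes.

Two matrices over a field are similar if and only if they have the same invariant factors.

Both A and B have characteristic polynomial (x - 5)(x + 1)^3 and minimal polynomial (x - 5)(x + 1)^2. Computing further, both have invariant factors x + 1, (x - 5)(x + 1)^2. Hence A and B are similar.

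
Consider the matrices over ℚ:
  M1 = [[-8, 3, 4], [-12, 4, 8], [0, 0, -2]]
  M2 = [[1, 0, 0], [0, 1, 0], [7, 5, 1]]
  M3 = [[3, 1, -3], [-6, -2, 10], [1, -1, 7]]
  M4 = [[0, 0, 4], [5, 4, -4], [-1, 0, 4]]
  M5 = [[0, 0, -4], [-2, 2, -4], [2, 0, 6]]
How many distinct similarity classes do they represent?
Characteristic polynomials: χ_{M1} = (x + 2)^3, χ_{M2} = (x - 1)^3, χ_{M3} = (x - 4)(x - 2)^2, χ_{M4} = (x - 4)(x - 2)^2, χ_{M5} = (x - 4)(x - 2)^2.

{M1}: invariant factors x + 2, (x + 2)^2.

{M2}: invariant factors x - 1, (x - 1)^2.

{M3, M4}: invariant factors (x - 4)(x - 2)^2.

{M5}: invariant factors x - 2, (x - 4)(x - 2).

Matrices are similar if and only if their invariant-factor lists agree; the partition into similarity classes is {M1}, {M2}, {M3, M4}, {M5}.

4 classes: {M1}, {M2}, {M3, M4}, {M5}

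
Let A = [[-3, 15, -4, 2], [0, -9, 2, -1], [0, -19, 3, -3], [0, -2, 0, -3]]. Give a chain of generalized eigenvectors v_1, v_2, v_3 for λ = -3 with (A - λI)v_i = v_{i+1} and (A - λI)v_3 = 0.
We seek v_1 ∈ ker((A + 3I)^3) \ ker((A + 3I)^2), then set v_{i+1} = (A + 3I) v_i.

One such chain is v_1 = [[-2, 0, 1, 1]]^T, v_2 = [[-2, 1, 3, 0]]^T, v_3 = [[3, 0, -1, -2]]^T. Check: (A + 3I) v_3 = [[0, 0, 0, 0]]^T = 0.

v_1 = [[-2, 0, 1, 1]]^T, v_2 = [[-2, 1, 3, 0]]^T, v_3 = [[3, 0, -1, -2]]^T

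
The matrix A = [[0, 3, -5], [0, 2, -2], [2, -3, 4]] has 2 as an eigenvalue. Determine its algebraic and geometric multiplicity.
The characteristic polynomial is (x - 2)^3, so the factor x - 2 appears with exponent 3: the algebraic multiplicity is 3.

rank(A - 2I) = 2, so the eigenspace has dimension 3 - 2 = 1: the geometric multiplicity is 1.

Since 1 < 3, A is not diagonalizable.

algebraic multiplicity 3, geometric multiplicity 1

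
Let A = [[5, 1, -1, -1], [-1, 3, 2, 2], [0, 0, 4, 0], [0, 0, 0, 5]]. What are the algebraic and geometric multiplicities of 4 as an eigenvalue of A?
algebraic multiplicity 3, geometric multiplicity 1

The characteristic polynomial is (x - 5)(x - 4)^3, so the factor x - 4 appears with exponent 3: the algebraic multiplicity is 3.

rank(A - 4I) = 3, so the eigenspace has dimension 4 - 3 = 1: the geometric multiplicity is 1.

Since 1 < 3, A is not diagonalizable.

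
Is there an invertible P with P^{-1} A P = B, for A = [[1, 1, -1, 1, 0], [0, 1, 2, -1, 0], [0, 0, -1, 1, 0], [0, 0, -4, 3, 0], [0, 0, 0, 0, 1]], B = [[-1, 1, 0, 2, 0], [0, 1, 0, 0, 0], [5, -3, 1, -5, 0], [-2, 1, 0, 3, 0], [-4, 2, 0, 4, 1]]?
Two matrices over a field are similar if and only if they have the same invariant factors.

Both A and B have characteristic polynomial (x - 1)^5 and minimal polynomial (x - 1)^2. Computing further, both have invariant factors x - 1, (x - 1)^2, (x - 1)^2. Hence A and B are similar.

Yes.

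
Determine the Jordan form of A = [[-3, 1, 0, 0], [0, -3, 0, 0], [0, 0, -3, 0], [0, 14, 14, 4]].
The characteristic polynomial is det(xI - A) = (x - 4)(x + 3)^3, so the eigenvalues are -3 (algebraic multiplicity 3), 4 (algebraic multiplicity 1).

For λ = -3: rank(A + 3I) = 2, rank((A + 3I)^2) = 1. The eigenspace has dimension 4 - 2 = 2, so there are 2 Jordan blocks; the rank sequence gives block sizes [2, 1].

For λ = 4: algebraic multiplicity 1 gives one 1×1 block.

Assembling the blocks gives the Jordan form J above.

J = [[-3, 1, 0, 0], [0, -3, 0, 0], [0, 0, -3, 0], [0, 0, 0, 4]]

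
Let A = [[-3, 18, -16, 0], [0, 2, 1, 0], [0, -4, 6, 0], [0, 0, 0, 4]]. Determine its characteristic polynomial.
xI - A = [[x + 3, -18, 16, 0], [0, x - 2, -1, 0], [0, 4, x - 6, 0], [0, 0, 0, x - 4]].

Expanding det(xI - A) along the first row:
det(xI - A) = + (x + 3)·det([[x - 2, -1, 0], [4, x - 6, 0], [0, 0, x - 4]]) - (-18)·det([[0, -1, 0], [0, x - 6, 0], [0, 0, x - 4]]) + (16)·det([[0, x - 2, 0], [0, 4, 0], [0, 0, x - 4]]) - (0)·det([[0, x - 2, -1], [0, 4, x - 6], [0, 0, 0]]).

Evaluating gives χ_A(x) = x^4 - 9x^3 + 12x^2 + 80x - 192 = (x - 4)^3(x + 3).

χ_A(x) = (x - 4)^3(x + 3)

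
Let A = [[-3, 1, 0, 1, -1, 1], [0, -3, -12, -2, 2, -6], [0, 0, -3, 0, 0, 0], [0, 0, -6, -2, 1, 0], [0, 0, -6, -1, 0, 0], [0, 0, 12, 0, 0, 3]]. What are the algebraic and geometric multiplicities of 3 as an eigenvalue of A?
algebraic multiplicity 1, geometric multiplicity 1

The characteristic polynomial is (x - 3)(x + 1)^2(x + 3)^3, so the factor x - 3 appears with exponent 1: the algebraic multiplicity is 1.

rank(A - 3I) = 5, so the eigenspace has dimension 6 - 5 = 1: the geometric multiplicity is 1.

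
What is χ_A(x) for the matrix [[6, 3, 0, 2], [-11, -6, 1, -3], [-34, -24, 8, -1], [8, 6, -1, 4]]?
χ_A(x) = (x - 3)^4

xI - A = [[x - 6, -3, 0, -2], [11, x + 6, -1, 3], [34, 24, x - 8, 1], [-8, -6, 1, x - 4]].

Expanding det(xI - A) along the first row:
det(xI - A) = + (x - 6)·det([[x + 6, -1, 3], [24, x - 8, 1], [-6, 1, x - 4]]) - (-3)·det([[11, -1, 3], [34, x - 8, 1], [-8, 1, x - 4]]) + (0)·det([[11, x + 6, 3], [34, 24, 1], [-8, -6, x - 4]]) - (-2)·det([[11, x + 6, -1], [34, 24, x - 8], [-8, -6, 1]]).

Evaluating gives χ_A(x) = x^4 - 12x^3 + 54x^2 - 108x + 81 = (x - 3)^4.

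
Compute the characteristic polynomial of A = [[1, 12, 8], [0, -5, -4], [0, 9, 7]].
xI - A = [[x - 1, -12, -8], [0, x + 5, 4], [0, -9, x - 7]].

Expanding det(xI - A) along the first row:
det(xI - A) = + (x - 1)·det([[x + 5, 4], [-9, x - 7]]) - (-12)·det([[0, 4], [0, x - 7]]) + (-8)·det([[0, x + 5], [0, -9]]).

Evaluating gives χ_A(x) = x^3 - 3x^2 + 3x - 1 = (x - 1)^3.

χ_A(x) = (x - 1)^3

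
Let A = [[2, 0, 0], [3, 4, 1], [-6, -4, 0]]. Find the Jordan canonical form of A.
The characteristic polynomial is det(xI - A) = (x - 2)^3, so the eigenvalues are 2 (algebraic multiplicity 3).

For λ = 2: rank(A - 2I) = 1, rank((A - 2I)^2) = 0. The eigenspace has dimension 3 - 1 = 2, so there are 2 Jordan blocks; the rank sequence gives block sizes [2, 1].

Assembling the blocks gives the Jordan form J above.

J = [[2, 1, 0], [0, 2, 0], [0, 0, 2]]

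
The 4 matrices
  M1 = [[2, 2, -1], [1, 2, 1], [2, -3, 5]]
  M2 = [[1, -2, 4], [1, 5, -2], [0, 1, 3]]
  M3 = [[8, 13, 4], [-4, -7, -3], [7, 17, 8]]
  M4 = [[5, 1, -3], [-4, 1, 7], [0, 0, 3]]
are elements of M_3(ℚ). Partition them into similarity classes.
1 class: {M1, M2, M3, M4}

Characteristic polynomials: χ_{M1} = (x - 3)^3, χ_{M2} = (x - 3)^3, χ_{M3} = (x - 3)^3, χ_{M4} = (x - 3)^3.

{M1, M2, M3, M4}: invariant factors (x - 3)^3.

Matrices are similar if and only if their invariant-factor lists agree; the partition into similarity classes is {M1, M2, M3, M4}.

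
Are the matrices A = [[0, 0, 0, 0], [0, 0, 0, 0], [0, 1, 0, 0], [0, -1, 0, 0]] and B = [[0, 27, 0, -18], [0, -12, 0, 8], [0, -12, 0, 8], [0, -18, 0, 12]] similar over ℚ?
Two matrices over a field are similar if and only if they have the same invariant factors.

Both A and B have characteristic polynomial x^4 and minimal polynomial x^2. Computing further, both have invariant factors x, x, x^2. Hence A and B are similar.

Yes.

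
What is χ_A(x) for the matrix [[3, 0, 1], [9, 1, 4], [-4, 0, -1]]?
xI - A = [[x - 3, 0, -1], [-9, x - 1, -4], [4, 0, x + 1]].

Expanding det(xI - A) along the first row:
det(xI - A) = + (x - 3)·det([[x - 1, -4], [0, x + 1]]) - (0)·det([[-9, -4], [4, x + 1]]) + (-1)·det([[-9, x - 1], [4, 0]]).

Evaluating gives χ_A(x) = x^3 - 3x^2 + 3x - 1 = (x - 1)^3.

χ_A(x) = (x - 1)^3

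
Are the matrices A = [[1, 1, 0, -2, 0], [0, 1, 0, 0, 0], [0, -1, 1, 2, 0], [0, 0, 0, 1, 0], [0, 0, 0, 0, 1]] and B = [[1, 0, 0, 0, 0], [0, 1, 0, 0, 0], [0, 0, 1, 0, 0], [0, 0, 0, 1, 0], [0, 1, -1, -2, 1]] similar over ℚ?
Two matrices over a field are similar if and only if they have the same invariant factors.

Both A and B have characteristic polynomial (x - 1)^5 and minimal polynomial (x - 1)^2. Computing further, both have invariant factors x - 1, x - 1, x - 1, (x - 1)^2. Hence A and B are similar.

Yes.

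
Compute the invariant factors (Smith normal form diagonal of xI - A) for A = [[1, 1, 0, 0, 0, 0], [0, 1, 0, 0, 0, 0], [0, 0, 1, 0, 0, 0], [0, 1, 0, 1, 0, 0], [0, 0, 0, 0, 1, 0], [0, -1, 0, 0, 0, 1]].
x - 1, x - 1, x - 1, x - 1, (x - 1)^2

The Jordan structure of A has elementary divisors (x - 1)^2, (x - 1), (x - 1), (x - 1), (x - 1). Arranging the block sizes at each eigenvalue in decreasing order and taking row products gives the invariant factors.

Invariant factors (smallest first, each dividing the next): x - 1, x - 1, x - 1, x - 1, (x - 1)^2.

Check: the last factor (x - 1)^2 is the minimal polynomial, and the product (x - 1)^6 is the characteristic polynomial.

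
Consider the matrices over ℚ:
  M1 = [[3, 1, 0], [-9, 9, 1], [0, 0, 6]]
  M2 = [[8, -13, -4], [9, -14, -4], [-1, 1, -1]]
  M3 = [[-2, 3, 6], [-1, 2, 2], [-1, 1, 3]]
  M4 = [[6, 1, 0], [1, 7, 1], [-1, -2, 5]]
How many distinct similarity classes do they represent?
Characteristic polynomials: χ_{M1} = (x - 6)^3, χ_{M2} = (x + 1)^2(x + 5), χ_{M3} = (x - 1)^3, χ_{M4} = (x - 6)^3.

{M1, M4}: invariant factors (x - 6)^3.

{M2}: invariant factors (x + 1)^2(x + 5).

{M3}: invariant factors x - 1, (x - 1)^2.

Matrices are similar if and only if their invariant-factor lists agree; the partition into similarity classes is {M1, M4}, {M2}, {M3}.

3 classes: {M1, M4}, {M2}, {M3}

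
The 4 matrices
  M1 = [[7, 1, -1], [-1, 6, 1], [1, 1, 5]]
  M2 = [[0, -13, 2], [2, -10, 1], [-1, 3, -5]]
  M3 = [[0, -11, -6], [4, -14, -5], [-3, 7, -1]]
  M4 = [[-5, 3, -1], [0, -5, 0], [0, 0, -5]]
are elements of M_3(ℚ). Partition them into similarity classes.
Characteristic polynomials: χ_{M1} = (x - 6)^3, χ_{M2} = (x + 5)^3, χ_{M3} = (x + 5)^3, χ_{M4} = (x + 5)^3.

{M1}: invariant factors (x - 6)^3.

{M2, M3}: invariant factors (x + 5)^3.

{M4}: invariant factors x + 5, (x + 5)^2.

Matrices are similar if and only if their invariant-factor lists agree; the partition into similarity classes is {M1}, {M2, M3}, {M4}.

3 classes: {M1}, {M2, M3}, {M4}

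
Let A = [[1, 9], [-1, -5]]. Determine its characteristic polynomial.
χ_A(x) = (x + 2)^2

xI - A = [[x - 1, -9], [1, x + 5]].

Expanding det(xI - A) along the first row:
det(xI - A) = + (x - 1)·det([[x + 5]]) - (-9)·det([[1]]).

Evaluating gives χ_A(x) = x^2 + 4x + 4 = (x + 2)^2.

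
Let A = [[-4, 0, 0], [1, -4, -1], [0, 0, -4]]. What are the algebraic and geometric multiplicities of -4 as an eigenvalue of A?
The characteristic polynomial is (x + 4)^3, so the factor x + 4 appears with exponent 3: the algebraic multiplicity is 3.

rank(A + 4I) = 1, so the eigenspace has dimension 3 - 1 = 2: the geometric multiplicity is 2.

Since 2 < 3, A is not diagonalizable.

algebraic multiplicity 3, geometric multiplicity 2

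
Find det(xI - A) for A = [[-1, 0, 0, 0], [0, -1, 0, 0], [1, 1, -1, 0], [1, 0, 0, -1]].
χ_A(x) = (x + 1)^4

xI - A = [[x + 1, 0, 0, 0], [0, x + 1, 0, 0], [-1, -1, x + 1, 0], [-1, 0, 0, x + 1]].

Expanding det(xI - A) along the first row:
det(xI - A) = + (x + 1)·det([[x + 1, 0, 0], [-1, x + 1, 0], [0, 0, x + 1]]) - (0)·det([[0, 0, 0], [-1, x + 1, 0], [-1, 0, x + 1]]) + (0)·det([[0, x + 1, 0], [-1, -1, 0], [-1, 0, x + 1]]) - (0)·det([[0, x + 1, 0], [-1, -1, x + 1], [-1, 0, 0]]).

Evaluating gives χ_A(x) = x^4 + 4x^3 + 6x^2 + 4x + 1 = (x + 1)^4.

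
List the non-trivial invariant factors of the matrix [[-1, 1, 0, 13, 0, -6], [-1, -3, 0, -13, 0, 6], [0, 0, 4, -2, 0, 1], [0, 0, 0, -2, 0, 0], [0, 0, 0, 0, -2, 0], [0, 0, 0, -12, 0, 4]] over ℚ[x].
The Jordan structure of A has elementary divisors (x + 2)^2, (x + 2), (x + 2), (x - 4)^2. Arranging the block sizes at each eigenvalue in decreasing order and taking row products gives the invariant factors.

Invariant factors (smallest first, each dividing the next): x + 2, x + 2, (x - 4)^2(x + 2)^2.

Check: the last factor (x - 4)^2(x + 2)^2 is the minimal polynomial, and the product (x - 4)^2(x + 2)^4 is the characteristic polynomial.

x + 2, x + 2, (x - 4)^2(x + 2)^2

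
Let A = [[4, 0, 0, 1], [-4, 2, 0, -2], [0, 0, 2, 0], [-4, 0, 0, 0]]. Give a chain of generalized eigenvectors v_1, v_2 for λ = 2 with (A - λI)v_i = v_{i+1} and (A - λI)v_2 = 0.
v_1 = [[0, 1, 0, 1]]^T, v_2 = [[1, -2, 0, -2]]^T

We seek v_1 ∈ ker((A - 2I)^2) \ ker(A - 2I), then set v_{i+1} = (A - 2I) v_i.

One such chain is v_1 = [[0, 1, 0, 1]]^T, v_2 = [[1, -2, 0, -2]]^T. Check: (A - 2I) v_2 = [[0, 0, 0, 0]]^T = 0.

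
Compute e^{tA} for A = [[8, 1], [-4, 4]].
e^{tA} = [[(2*t + 1)*e^{6*t}, t*e^{6*t}], [-4*t*e^{6*t}, (1 - 2*t)*e^{6*t}]]

A has Jordan form J = [[6, 1], [0, 6]] with A = PJP^{-1}, so e^{tA} = P e^{tJ} P^{-1}.

For a Jordan block J_k(λ), e^{tJ_k(λ)} = e^{λt} · (I + tN + t^2 N^2/2! + ... + t^{k-1} N^{k-1}/(k-1)!) where N is the nilpotent superdiagonal part.

Assembling the blocks and conjugating back gives the entries of e^{tA} as shown above.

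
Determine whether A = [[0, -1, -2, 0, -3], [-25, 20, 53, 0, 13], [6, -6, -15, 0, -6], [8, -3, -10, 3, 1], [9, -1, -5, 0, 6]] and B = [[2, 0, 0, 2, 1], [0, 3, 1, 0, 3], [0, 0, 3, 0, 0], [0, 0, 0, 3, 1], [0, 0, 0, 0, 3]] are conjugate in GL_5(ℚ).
Two matrices over a field are similar if and only if they have the same invariant factors.

Both A and B have characteristic polynomial (x - 3)^4(x - 2) and minimal polynomial (x - 3)^2(x - 2). Computing further, both have invariant factors (x - 3)^2, (x - 3)^2(x - 2). Hence A and B are similar.

Yes.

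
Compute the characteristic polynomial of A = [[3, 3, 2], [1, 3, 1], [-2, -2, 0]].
xI - A = [[x - 3, -3, -2], [-1, x - 3, -1], [2, 2, x]].

Expanding det(xI - A) along the first row:
det(xI - A) = + (x - 3)·det([[x - 3, -1], [2, x]]) - (-3)·det([[-1, -1], [2, x]]) + (-2)·det([[-1, x - 3], [2, 2]]).

Evaluating gives χ_A(x) = x^3 - 6x^2 + 12x - 8 = (x - 2)^3.

χ_A(x) = (x - 2)^3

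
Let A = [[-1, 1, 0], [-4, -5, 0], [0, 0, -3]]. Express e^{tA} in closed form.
e^{tA} = [[(2*t + 1)*e^{-3*t}, t*e^{-3*t}, 0], [-4*t*e^{-3*t}, (1 - 2*t)*e^{-3*t}, 0], [0, 0, e^{-3*t}]]

A has Jordan form J = [[-3, 1, 0], [0, -3, 0], [0, 0, -3]] with A = PJP^{-1}, so e^{tA} = P e^{tJ} P^{-1}.

For a Jordan block J_k(λ), e^{tJ_k(λ)} = e^{λt} · (I + tN + t^2 N^2/2! + ... + t^{k-1} N^{k-1}/(k-1)!) where N is the nilpotent superdiagonal part.

Assembling the blocks and conjugating back gives the entries of e^{tA} as shown above.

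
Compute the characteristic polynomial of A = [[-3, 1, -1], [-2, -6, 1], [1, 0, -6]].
χ_A(x) = (x + 5)^3

xI - A = [[x + 3, -1, 1], [2, x + 6, -1], [-1, 0, x + 6]].

Expanding det(xI - A) along the first row:
det(xI - A) = + (x + 3)·det([[x + 6, -1], [0, x + 6]]) - (-1)·det([[2, -1], [-1, x + 6]]) + (1)·det([[2, x + 6], [-1, 0]]).

Evaluating gives χ_A(x) = x^3 + 15x^2 + 75x + 125 = (x + 5)^3.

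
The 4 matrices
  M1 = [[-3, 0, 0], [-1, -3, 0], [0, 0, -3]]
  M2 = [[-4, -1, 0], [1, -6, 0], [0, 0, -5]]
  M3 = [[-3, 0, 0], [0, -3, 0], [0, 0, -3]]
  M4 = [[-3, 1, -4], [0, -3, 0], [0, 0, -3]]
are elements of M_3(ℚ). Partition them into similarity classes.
Characteristic polynomials: χ_{M1} = (x + 3)^3, χ_{M2} = (x + 5)^3, χ_{M3} = (x + 3)^3, χ_{M4} = (x + 3)^3.

{M1, M4}: invariant factors x + 3, (x + 3)^2.

{M2}: invariant factors x + 5, (x + 5)^2.

{M3}: invariant factors x + 3, x + 3, x + 3.

Matrices are similar if and only if their invariant-factor lists agree; the partition into similarity classes is {M1, M4}, {M2}, {M3}.

3 classes: {M1, M4}, {M2}, {M3}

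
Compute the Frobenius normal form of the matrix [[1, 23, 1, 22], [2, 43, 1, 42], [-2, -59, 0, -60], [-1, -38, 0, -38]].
R = [[0, 0, 0, 18], [1, 0, 0, 21], [0, 1, 0, -4], [0, 0, 1, 6]]

The invariant factors of A (the non-unit diagonal entries of the Smith normal form of xI - A over ℚ[x]) are (x - 6)(x^3 + 4x + 3), each dividing the next. The characteristic polynomial is their product, (x - 6)(x^3 + 4x + 3).

The rational canonical form is the block-diagonal matrix of companion matrices C(f_i):
R = [[0, 0, 0, 18], [1, 0, 0, 21], [0, 1, 0, -4], [0, 0, 1, 6]].

Note the characteristic polynomial does not split into linear factors over ℚ, so A has no Jordan form over ℚ; the rational canonical form exists over any field.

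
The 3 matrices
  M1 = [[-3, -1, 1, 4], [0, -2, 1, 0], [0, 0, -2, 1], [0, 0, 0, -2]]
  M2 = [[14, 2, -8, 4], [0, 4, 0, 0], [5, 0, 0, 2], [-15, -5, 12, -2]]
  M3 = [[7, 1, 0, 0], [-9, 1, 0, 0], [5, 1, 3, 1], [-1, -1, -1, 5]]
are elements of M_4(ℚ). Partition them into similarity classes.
2 classes: {M1}, {M2, M3}

Characteristic polynomials: χ_{M1} = (x + 2)^3(x + 3), χ_{M2} = (x - 4)^4, χ_{M3} = (x - 4)^4.

{M1}: invariant factors (x + 2)^3(x + 3).

{M2, M3}: invariant factors (x - 4)^2, (x - 4)^2.

Matrices are similar if and only if their invariant-factor lists agree; the partition into similarity classes is {M1}, {M2, M3}.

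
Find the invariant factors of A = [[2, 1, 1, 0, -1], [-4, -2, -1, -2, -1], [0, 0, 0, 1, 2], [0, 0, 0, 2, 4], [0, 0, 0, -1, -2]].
The Jordan structure of A has elementary divisors x^3, x^2. Arranging the block sizes at each eigenvalue in decreasing order and taking row products gives the invariant factors.

Invariant factors (smallest first, each dividing the next): x^2, x^3.

Check: the last factor x^3 is the minimal polynomial, and the product x^5 is the characteristic polynomial.

x^2, x^3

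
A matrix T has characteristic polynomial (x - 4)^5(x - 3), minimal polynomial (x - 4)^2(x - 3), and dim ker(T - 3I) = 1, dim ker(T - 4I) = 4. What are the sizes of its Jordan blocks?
Jordan blocks: (3, 1), (4, 2), (4, 1), (4, 1), (4, 1)

λ = 3: algebraic multiplicity 1 (exponent in χ_T), largest block size 1 (exponent in m_T), 1 block (geometric multiplicity). This forces block sizes [1].
λ = 4: algebraic multiplicity 5 (exponent in χ_T), largest block size 2 (exponent in m_T), 4 blocks (geometric multiplicity). These force block sizes [2, 1, 1, 1].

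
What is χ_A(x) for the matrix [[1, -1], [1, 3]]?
χ_A(x) = (x - 2)^2

xI - A = [[x - 1, 1], [-1, x - 3]].

Expanding det(xI - A) along the first row:
det(xI - A) = + (x - 1)·det([[x - 3]]) - (1)·det([[-1]]).

Evaluating gives χ_A(x) = x^2 - 4x + 4 = (x - 2)^2.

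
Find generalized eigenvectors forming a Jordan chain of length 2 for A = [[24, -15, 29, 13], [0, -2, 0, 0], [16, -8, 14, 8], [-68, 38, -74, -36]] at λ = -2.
We seek v_1 ∈ ker((A + 2I)^2) \ ker(A + 2I), then set v_{i+1} = (A + 2I) v_i.

One such chain is v_1 = [[1, 1, 1, -3]]^T, v_2 = [[1, 0, 0, -2]]^T. Check: (A + 2I) v_2 = [[0, 0, 0, 0]]^T = 0.

v_1 = [[1, 1, 1, -3]]^T, v_2 = [[1, 0, 0, -2]]^T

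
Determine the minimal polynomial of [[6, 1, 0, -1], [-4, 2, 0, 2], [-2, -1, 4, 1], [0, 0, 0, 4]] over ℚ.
m_A(x) = (x - 4)^2

The characteristic polynomial factors as (x - 4)^4. The minimal polynomial is ∏(x - λ)^{k_λ} where k_λ is the size of the largest Jordan block at λ.

For λ = 4: rank(A - 4I) = 1, and the largest Jordan block has size 2 (the smallest k with rank((A - 4I)^k) = rank((A - 4I)^(k+1))).

So m_A(x) = (x - 4)^2.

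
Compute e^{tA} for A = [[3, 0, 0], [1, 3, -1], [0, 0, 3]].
e^{tA} = [[e^{3*t}, 0, 0], [t*e^{3*t}, e^{3*t}, -t*e^{3*t}], [0, 0, e^{3*t}]]

A has Jordan form J = [[3, 1, 0], [0, 3, 0], [0, 0, 3]] with A = PJP^{-1}, so e^{tA} = P e^{tJ} P^{-1}.

For a Jordan block J_k(λ), e^{tJ_k(λ)} = e^{λt} · (I + tN + t^2 N^2/2! + ... + t^{k-1} N^{k-1}/(k-1)!) where N is the nilpotent superdiagonal part.

Assembling the blocks and conjugating back gives the entries of e^{tA} as shown above.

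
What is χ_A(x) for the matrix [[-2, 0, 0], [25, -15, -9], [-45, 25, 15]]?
xI - A = [[x + 2, 0, 0], [-25, x + 15, 9], [45, -25, x - 15]].

Expanding det(xI - A) along the first row:
det(xI - A) = + (x + 2)·det([[x + 15, 9], [-25, x - 15]]) - (0)·det([[-25, 9], [45, x - 15]]) + (0)·det([[-25, x + 15], [45, -25]]).

Evaluating gives χ_A(x) = x^3 + 2x^2 = x^2(x + 2).

χ_A(x) = x^2(x + 2)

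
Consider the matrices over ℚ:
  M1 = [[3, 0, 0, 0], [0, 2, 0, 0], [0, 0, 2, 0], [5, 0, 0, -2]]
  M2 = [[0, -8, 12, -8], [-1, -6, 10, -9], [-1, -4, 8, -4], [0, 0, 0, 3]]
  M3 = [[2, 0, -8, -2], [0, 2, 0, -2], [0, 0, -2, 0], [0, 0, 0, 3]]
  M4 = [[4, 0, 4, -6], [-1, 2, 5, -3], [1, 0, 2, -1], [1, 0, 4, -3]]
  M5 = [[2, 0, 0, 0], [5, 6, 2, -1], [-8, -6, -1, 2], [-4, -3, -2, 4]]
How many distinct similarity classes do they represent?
Characteristic polynomials: χ_{M1} = (x - 3)(x - 2)^2(x + 2), χ_{M2} = (x - 3)(x - 2)^2(x + 2), χ_{M3} = (x - 3)(x - 2)^2(x + 2), χ_{M4} = (x - 3)(x - 2)^2(x + 2), χ_{M5} = (x - 3)^3(x - 2).

{M1, M3}: invariant factors x - 2, (x - 3)(x - 2)(x + 2).

{M2, M4}: invariant factors (x - 3)(x - 2)^2(x + 2).

{M5}: invariant factors x - 3, (x - 3)^2(x - 2).

Matrices are similar if and only if their invariant-factor lists agree; the partition into similarity classes is {M1, M3}, {M2, M4}, {M5}.

3 classes: {M1, M3}, {M2, M4}, {M5}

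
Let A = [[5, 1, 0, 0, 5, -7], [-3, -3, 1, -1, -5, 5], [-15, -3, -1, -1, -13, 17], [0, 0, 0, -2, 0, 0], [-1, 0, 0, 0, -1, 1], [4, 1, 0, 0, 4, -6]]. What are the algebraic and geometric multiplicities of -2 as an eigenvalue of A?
algebraic multiplicity 4, geometric multiplicity 2

The characteristic polynomial is x^2(x + 2)^4, so the factor x + 2 appears with exponent 4: the algebraic multiplicity is 4.

rank(A + 2I) = 4, so the eigenspace has dimension 6 - 4 = 2: the geometric multiplicity is 2.

Since 2 < 4, A is not diagonalizable.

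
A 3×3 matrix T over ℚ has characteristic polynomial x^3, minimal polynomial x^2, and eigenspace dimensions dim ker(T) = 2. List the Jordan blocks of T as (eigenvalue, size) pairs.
Jordan blocks: (0, 2), (0, 1)

λ = 0: algebraic multiplicity 3 (exponent in χ_T), largest block size 2 (exponent in m_T), 2 blocks (geometric multiplicity). These force block sizes [2, 1].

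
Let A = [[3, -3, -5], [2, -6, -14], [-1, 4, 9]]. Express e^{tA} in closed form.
e^{tA} = [[(t + 1)*e^{2*t}, t*(t - 6)*e^{2*t}/2, t*(t - 5)*e^{2*t}], [2*t*e^{2*t}, (t^2 - 8*t + 1)*e^{2*t}, 2*t*(t - 7)*e^{2*t}], [-t*e^{2*t}, t*(8 - t)*e^{2*t}/2, (-t^2 + 7*t + 1)*e^{2*t}]]

A has Jordan form J = [[2, 1, 0], [0, 2, 1], [0, 0, 2]] with A = PJP^{-1}, so e^{tA} = P e^{tJ} P^{-1}.

For a Jordan block J_k(λ), e^{tJ_k(λ)} = e^{λt} · (I + tN + t^2 N^2/2! + ... + t^{k-1} N^{k-1}/(k-1)!) where N is the nilpotent superdiagonal part.

Assembling the blocks and conjugating back gives the entries of e^{tA} as shown above.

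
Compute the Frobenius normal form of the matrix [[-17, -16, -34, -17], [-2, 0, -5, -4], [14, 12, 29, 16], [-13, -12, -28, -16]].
The invariant factors of A (the non-unit diagonal entries of the Smith normal form of xI - A over ℚ[x]) are (x + 4)(x^3 - 2x - 3), each dividing the next. The characteristic polynomial is their product, (x + 4)(x^3 - 2x - 3).

The rational canonical form is the block-diagonal matrix of companion matrices C(f_i):
R = [[0, 0, 0, 12], [1, 0, 0, 11], [0, 1, 0, 2], [0, 0, 1, -4]].

Note the characteristic polynomial does not split into linear factors over ℚ, so A has no Jordan form over ℚ; the rational canonical form exists over any field.

R = [[0, 0, 0, 12], [1, 0, 0, 11], [0, 1, 0, 2], [0, 0, 1, -4]]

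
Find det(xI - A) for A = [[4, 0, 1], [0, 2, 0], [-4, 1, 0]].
xI - A = [[x - 4, 0, -1], [0, x - 2, 0], [4, -1, x]].

Expanding det(xI - A) along the first row:
det(xI - A) = + (x - 4)·det([[x - 2, 0], [-1, x]]) - (0)·det([[0, 0], [4, x]]) + (-1)·det([[0, x - 2], [4, -1]]).

Evaluating gives χ_A(x) = x^3 - 6x^2 + 12x - 8 = (x - 2)^3.

χ_A(x) = (x - 2)^3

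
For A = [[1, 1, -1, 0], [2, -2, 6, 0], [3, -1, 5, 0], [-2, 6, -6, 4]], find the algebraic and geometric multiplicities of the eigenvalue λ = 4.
algebraic multiplicity 2, geometric multiplicity 2

The characteristic polynomial is x^2(x - 4)^2, so the factor x - 4 appears with exponent 2: the algebraic multiplicity is 2.

rank(A - 4I) = 2, so the eigenspace has dimension 4 - 2 = 2: the geometric multiplicity is 2.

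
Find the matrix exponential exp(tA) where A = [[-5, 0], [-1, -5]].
e^{tA} = [[e^{-5*t}, 0], [-t*e^{-5*t}, e^{-5*t}]]

A has Jordan form J = [[-5, 1], [0, -5]] with A = PJP^{-1}, so e^{tA} = P e^{tJ} P^{-1}.

For a Jordan block J_k(λ), e^{tJ_k(λ)} = e^{λt} · (I + tN + t^2 N^2/2! + ... + t^{k-1} N^{k-1}/(k-1)!) where N is the nilpotent superdiagonal part.

Assembling the blocks and conjugating back gives the entries of e^{tA} as shown above.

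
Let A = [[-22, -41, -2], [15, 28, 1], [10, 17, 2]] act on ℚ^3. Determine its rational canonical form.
R = [[0, 0, 12], [1, 0, -14], [0, 1, 8]]

The invariant factors of A (the non-unit diagonal entries of the Smith normal form of xI - A over ℚ[x]) are (x - 6)(x^2 - 2x + 2), each dividing the next. The characteristic polynomial is their product, (x - 6)(x^2 - 2x + 2).

The rational canonical form is the block-diagonal matrix of companion matrices C(f_i):
R = [[0, 0, 12], [1, 0, -14], [0, 1, 8]].

Note the characteristic polynomial does not split into linear factors over ℚ, so A has no Jordan form over ℚ; the rational canonical form exists over any field.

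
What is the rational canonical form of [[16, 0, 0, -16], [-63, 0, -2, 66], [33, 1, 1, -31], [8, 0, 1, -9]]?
The invariant factors of A (the non-unit diagonal entries of the Smith normal form of xI - A over ℚ[x]) are (x - 2)^4, each dividing the next. The characteristic polynomial is their product, (x - 2)^4.

The rational canonical form is the block-diagonal matrix of companion matrices C(f_i):
R = [[0, 0, 0, -16], [1, 0, 0, 32], [0, 1, 0, -24], [0, 0, 1, 8]].

R = [[0, 0, 0, -16], [1, 0, 0, 32], [0, 1, 0, -24], [0, 0, 1, 8]]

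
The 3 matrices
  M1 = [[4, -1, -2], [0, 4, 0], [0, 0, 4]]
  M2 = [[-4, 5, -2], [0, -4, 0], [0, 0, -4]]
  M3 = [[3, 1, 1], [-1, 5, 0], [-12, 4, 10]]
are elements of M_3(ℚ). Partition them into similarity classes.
Characteristic polynomials: χ_{M1} = (x - 4)^3, χ_{M2} = (x + 4)^3, χ_{M3} = (x - 6)^3.

{M1}: invariant factors x - 4, (x - 4)^2.

{M2}: invariant factors x + 4, (x + 4)^2.

{M3}: invariant factors (x - 6)^3.

Matrices are similar if and only if their invariant-factor lists agree; the partition into similarity classes is {M1}, {M2}, {M3}.

3 classes: {M1}, {M2}, {M3}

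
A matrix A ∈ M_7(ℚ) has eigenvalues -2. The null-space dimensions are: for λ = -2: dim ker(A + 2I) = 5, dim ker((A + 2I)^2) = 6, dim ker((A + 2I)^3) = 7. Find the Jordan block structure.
λ = -2: successive nullity increments [5, 1, 1] count blocks of size ≥ k; block sizes are [3, 1, 1, 1, 1].

Jordan blocks: (-2, 3), (-2, 1), (-2, 1), (-2, 1), (-2, 1)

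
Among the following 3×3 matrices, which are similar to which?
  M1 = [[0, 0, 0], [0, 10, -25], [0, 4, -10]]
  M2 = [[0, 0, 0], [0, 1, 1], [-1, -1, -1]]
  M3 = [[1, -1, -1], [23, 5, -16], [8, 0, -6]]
Characteristic polynomials: χ_{M1} = x^3, χ_{M2} = x^3, χ_{M3} = x^3.

{M1}: invariant factors x, x^2.

{M2, M3}: invariant factors x^3.

Matrices are similar if and only if their invariant-factor lists agree; the partition into similarity classes is {M1}, {M2, M3}.

2 classes: {M1}, {M2, M3}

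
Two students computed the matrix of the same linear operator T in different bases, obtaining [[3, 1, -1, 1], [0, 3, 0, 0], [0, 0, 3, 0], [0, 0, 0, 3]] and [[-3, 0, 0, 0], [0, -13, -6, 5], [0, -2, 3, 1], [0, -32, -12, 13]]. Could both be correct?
trace(A) = 12 but trace(B) = 0. The trace is a similarity invariant, so A and B are not similar.

No.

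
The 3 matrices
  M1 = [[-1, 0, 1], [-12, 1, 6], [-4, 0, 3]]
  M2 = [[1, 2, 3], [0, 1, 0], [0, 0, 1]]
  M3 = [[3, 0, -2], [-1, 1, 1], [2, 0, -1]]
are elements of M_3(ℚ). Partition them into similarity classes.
Characteristic polynomials: χ_{M1} = (x - 1)^3, χ_{M2} = (x - 1)^3, χ_{M3} = (x - 1)^3.

{M1, M2, M3}: invariant factors x - 1, (x - 1)^2.

Matrices are similar if and only if their invariant-factor lists agree; the partition into similarity classes is {M1, M2, M3}.

1 class: {M1, M2, M3}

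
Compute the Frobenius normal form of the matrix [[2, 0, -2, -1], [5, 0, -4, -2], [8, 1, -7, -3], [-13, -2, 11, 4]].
The invariant factors of A (the non-unit diagonal entries of the Smith normal form of xI - A over ℚ[x]) are (x + 1)(x^3 + 2x + 1), each dividing the next. The characteristic polynomial is their product, (x + 1)(x^3 + 2x + 1).

The rational canonical form is the block-diagonal matrix of companion matrices C(f_i):
R = [[0, 0, 0, -1], [1, 0, 0, -3], [0, 1, 0, -2], [0, 0, 1, -1]].

Note the characteristic polynomial does not split into linear factors over ℚ, so A has no Jordan form over ℚ; the rational canonical form exists over any field.

R = [[0, 0, 0, -1], [1, 0, 0, -3], [0, 1, 0, -2], [0, 0, 1, -1]]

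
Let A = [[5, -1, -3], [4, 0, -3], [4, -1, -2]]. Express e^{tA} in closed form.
A has Jordan form J = [[1, 1, 0], [0, 1, 0], [0, 0, 1]] with A = PJP^{-1}, so e^{tA} = P e^{tJ} P^{-1}.

For a Jordan block J_k(λ), e^{tJ_k(λ)} = e^{λt} · (I + tN + t^2 N^2/2! + ... + t^{k-1} N^{k-1}/(k-1)!) where N is the nilpotent superdiagonal part.

Assembling the blocks and conjugating back gives the entries of e^{tA} as shown above.

e^{tA} = [[(4*t + 1)*e^{t}, -t*e^{t}, -3*t*e^{t}], [4*t*e^{t}, (1 - t)*e^{t}, -3*t*e^{t}], [4*t*e^{t}, -t*e^{t}, (1 - 3*t)*e^{t}]]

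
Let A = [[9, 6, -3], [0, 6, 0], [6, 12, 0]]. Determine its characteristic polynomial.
xI - A = [[x - 9, -6, 3], [0, x - 6, 0], [-6, -12, x]].

Expanding det(xI - A) along the first row:
det(xI - A) = + (x - 9)·det([[x - 6, 0], [-12, x]]) - (-6)·det([[0, 0], [-6, x]]) + (3)·det([[0, x - 6], [-6, -12]]).

Evaluating gives χ_A(x) = x^3 - 15x^2 + 72x - 108 = (x - 6)^2(x - 3).

χ_A(x) = (x - 6)^2(x - 3)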